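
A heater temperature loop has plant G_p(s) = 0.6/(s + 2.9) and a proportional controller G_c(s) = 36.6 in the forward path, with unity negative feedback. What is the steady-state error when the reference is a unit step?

0.117

The loop is type 0. Static position error constant K_pos = G_c(0)·G_p(0) = 36.6·0.2069 = 7.572.
Steady-state error to a unit step: e_ss = 1/(1+K_pos) = 1/8.572 = 0.117.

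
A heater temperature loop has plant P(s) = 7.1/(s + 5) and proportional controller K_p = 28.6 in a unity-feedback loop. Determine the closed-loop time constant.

τ = 0.00481 s

Closed-loop transfer function: T(s) = K_p·P(s)/(1 + K_p·P(s)) = 203.1/(s + 5 + 203.1) = 203.1/(s + 208.1).
Time constant τ = 1/208.1 = 0.00481 s.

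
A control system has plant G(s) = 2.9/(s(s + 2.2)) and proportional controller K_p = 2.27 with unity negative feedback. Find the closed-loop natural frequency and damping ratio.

The closed-loop denominator is s(s+2.2) + 2.27·2.9 = s² + 2.2s + 6.583.
Matching s² + 2ζω_n s + ω_n²: ω_n = √6.583 = 2.566 rad/s and 2ζω_n = 2.2, so ζ = 2.2/(2·2.566) = 0.429.

ω_n = 2.57 rad/s, ζ = 0.429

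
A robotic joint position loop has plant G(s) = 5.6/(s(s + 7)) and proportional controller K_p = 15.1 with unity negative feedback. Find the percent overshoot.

The closed-loop denominator s² + 7s + 84.56 gives ω_n = √84.56 = 9.196 and ζ = 7/(2ω_n) = 0.3806.
%OS = 100·exp(−πζ/√(1−ζ²)) = 100·exp(−π·0.3806/√0.8551) = 27.4%.

27.4%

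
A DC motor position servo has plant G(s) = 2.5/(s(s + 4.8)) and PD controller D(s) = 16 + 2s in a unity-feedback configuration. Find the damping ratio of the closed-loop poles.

Forward path: (16 + 2s)·2.5/(s(s+4.8)). The closed-loop characteristic equation is s² + (4.8 + 2.5·2)s + 2.5·16 = 0.
That is s² + 9.8s + 40 = 0, so ω_n = 6.325 rad/s and ζ = 9.8/(2·6.325) = 0.7748.

ζ = 0.775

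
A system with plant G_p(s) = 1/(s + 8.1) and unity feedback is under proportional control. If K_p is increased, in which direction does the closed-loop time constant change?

decrease

Closed-loop pole is at s = −(8.1+K_p·1); larger K_p moves it further left, so τ = 1/(8.1+K_p·1) decreases.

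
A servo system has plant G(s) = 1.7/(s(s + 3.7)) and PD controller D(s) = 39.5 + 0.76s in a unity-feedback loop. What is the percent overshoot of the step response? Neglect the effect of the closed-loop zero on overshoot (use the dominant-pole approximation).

36.6%

Forward path: (39.5 + 0.76s)·1.7/(s(s+3.7)). The closed-loop characteristic equation is s² + (3.7 + 1.7·0.76)s + 1.7·39.5 = 0.
That is s² + 4.992s + 67.15 = 0, so ω_n = 8.195 rad/s and ζ = 4.992/(2·8.195) = 0.3046.
%OS = 100·exp(−πζ/√(1−ζ²)) = 36.6%.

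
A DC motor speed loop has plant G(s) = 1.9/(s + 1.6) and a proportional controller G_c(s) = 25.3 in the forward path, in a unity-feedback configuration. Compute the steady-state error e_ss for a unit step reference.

0.0322

The loop is type 0. Static position error constant K_pos = G_c(0)·G(0) = 25.3·1.187 = 30.04.
Steady-state error to a unit step: e_ss = 1/(1+K_pos) = 1/31.04 = 0.0322.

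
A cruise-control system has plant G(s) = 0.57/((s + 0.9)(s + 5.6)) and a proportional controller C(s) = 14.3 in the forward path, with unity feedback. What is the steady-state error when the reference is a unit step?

0.382

The loop is type 0. Static position error constant K_pos = C(0)·G(0) = 14.3·0.1131 = 1.617.
Steady-state error to a unit step: e_ss = 1/(1+K_pos) = 1/2.617 = 0.382.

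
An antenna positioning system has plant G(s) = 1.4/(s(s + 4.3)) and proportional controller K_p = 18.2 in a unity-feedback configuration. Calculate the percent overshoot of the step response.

22.8%

From 1 + K_pG(s) = 0: s² + 4.3s + 25.48 = 0 ⇒ ω_n = 5.048, ζ = 0.4259.
%OS = 100·exp(−πζ/√(1−ζ²)) = 100·exp(−π·0.4259/√0.8186) = 22.8%.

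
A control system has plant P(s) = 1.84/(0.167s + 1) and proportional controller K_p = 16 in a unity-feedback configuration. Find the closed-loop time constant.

Closed loop: T(s) = K_p·P/(1+K_p·P) = 29.44/(0.167s + 1 + 29.44), with pole at s = −(1 + 29.44)/0.167 = −182.3.
Closed-loop time constant τ = 1/182.3 = 0.00549 s.

τ = 0.00549 s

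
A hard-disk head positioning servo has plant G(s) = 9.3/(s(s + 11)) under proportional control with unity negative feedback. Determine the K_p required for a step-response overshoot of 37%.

From %OS = 100·exp(−πζ/√(1−ζ²)) = 37%, ζ = −ln(0.37)/√(π²+ln²(0.37)) = 0.3017.
Characteristic equation s² + 11s + 9.3K_p = 0 gives ζ = 11/(2√(9.3K_p)).
Setting ζ = 0.3017: √(9.3K_p) = 11/(2·0.3017) = 18.23, so K_p = 332.3/9.3 = 35.7.

K_p = 35.7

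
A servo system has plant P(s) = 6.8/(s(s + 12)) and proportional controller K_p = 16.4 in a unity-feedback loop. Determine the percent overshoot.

Closed-loop characteristic equation: s² + 12s + 111.5 = 0, so ω_n = 10.56 rad/s and ζ = 12/(2·10.56) = 0.5682.
%OS = 100·exp(−πζ/√(1−ζ²)) = 100·exp(−π·0.5682/√0.6772) = 11.4%.

11.4%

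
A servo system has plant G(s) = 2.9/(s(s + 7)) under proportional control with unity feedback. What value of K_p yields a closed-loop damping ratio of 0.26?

Closed-loop characteristic equation: s² + 7s + K_p·2.9 = 0.
So ω_n = √(2.9K_p) and 2ζω_n = 7, giving ζ = 7/(2√(2.9K_p)).
Setting ζ = 0.26: √(2.9K_p) = 7/(2·0.26) = 13.46, so K_p = 181.2/2.9 = 62.5.

K_p = 62.5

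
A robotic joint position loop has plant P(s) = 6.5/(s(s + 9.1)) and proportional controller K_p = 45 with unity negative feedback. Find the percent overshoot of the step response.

Closed-loop characteristic equation: s² + 9.1s + 292.5 = 0, so ω_n = 17.1 rad/s and ζ = 9.1/(2·17.1) = 0.266.
%OS = 100·exp(−πζ/√(1−ζ²)) = 100·exp(−π·0.266/√0.9292) = 42%.

42%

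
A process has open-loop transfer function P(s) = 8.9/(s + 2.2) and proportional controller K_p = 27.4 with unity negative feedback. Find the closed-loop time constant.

Closed-loop transfer function: T(s) = K_p·P(s)/(1 + K_p·P(s)) = 243.9/(s + 2.2 + 243.9) = 243.9/(s + 246.1).
Time constant τ = 1/246.1 = 0.00406 s.

τ = 0.00406 s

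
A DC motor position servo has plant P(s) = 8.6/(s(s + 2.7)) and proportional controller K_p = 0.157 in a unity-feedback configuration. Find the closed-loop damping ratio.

With unity feedback the closed-loop characteristic equation is s² + 2.7s + 0.157·8.6 = s² + 2.7s + 1.35 = 0.
Matching s² + 2ζω_n s + ω_n²: ω_n = √1.35 = 1.162 rad/s and 2ζω_n = 2.7, so ζ = 2.7/(2·1.162) = 1.16.

ζ = 1.16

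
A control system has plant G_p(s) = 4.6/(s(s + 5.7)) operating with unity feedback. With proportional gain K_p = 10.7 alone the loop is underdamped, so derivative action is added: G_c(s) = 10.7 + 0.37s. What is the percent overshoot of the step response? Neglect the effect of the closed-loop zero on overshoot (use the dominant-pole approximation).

14.2%

Forward path: (10.7 + 0.37s)·4.6/(s(s+5.7)). The closed-loop characteristic equation is s² + (5.7 + 4.6·0.37)s + 4.6·10.7 = 0.
That is s² + 7.402s + 49.22 = 0, so ω_n = 7.016 rad/s and ζ = 7.402/(2·7.016) = 0.5275.
%OS = 100·exp(−πζ/√(1−ζ²)) = 14.2%.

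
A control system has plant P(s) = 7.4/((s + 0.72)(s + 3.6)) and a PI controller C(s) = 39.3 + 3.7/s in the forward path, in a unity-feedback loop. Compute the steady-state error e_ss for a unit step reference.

The open loop C(s)P(s) has a pole at the origin (type 1), so the static position error constant is infinite and e_ss = 1/(1+∞) = 0.

0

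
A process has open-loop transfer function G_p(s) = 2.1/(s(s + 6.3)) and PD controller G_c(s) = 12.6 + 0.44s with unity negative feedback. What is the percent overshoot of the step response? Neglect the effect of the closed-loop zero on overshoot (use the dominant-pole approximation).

Forward path: (12.6 + 0.44s)·2.1/(s(s+6.3)). The closed-loop characteristic equation is s² + (6.3 + 2.1·0.44)s + 2.1·12.6 = 0.
That is s² + 7.224s + 26.46 = 0, so ω_n = 5.144 rad/s and ζ = 7.224/(2·5.144) = 0.7022.
%OS = 100·exp(−πζ/√(1−ζ²)) = 4.51%.

4.51%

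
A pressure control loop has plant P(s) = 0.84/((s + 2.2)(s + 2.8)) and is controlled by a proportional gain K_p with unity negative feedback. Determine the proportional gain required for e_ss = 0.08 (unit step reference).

K_p = 84.3

The loop is type 0, so e_ss(step) = 1/(1 + K_pos) with K_pos = K_p·P(0).
P(0) = 0.1364. Require 1/(1 + K_p·0.1364) = 0.08, so 1 + 0.1364·K_p = 12.5.
K_p = (12.5 − 1)/0.1364 = 84.3.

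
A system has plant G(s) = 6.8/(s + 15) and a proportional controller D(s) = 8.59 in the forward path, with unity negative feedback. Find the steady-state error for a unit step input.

The loop is type 0. Static position error constant K_pos = D(0)·G(0) = 8.59·0.4533 = 3.894.
Steady-state error to a unit step: e_ss = 1/(1+K_pos) = 1/4.894 = 0.204.

0.204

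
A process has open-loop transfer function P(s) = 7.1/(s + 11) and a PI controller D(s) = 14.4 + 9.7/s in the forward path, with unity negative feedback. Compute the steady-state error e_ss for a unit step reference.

0

The open loop D(s)P(s) has a pole at the origin (type 1), so the static position error constant is infinite and e_ss = 1/(1+∞) = 0.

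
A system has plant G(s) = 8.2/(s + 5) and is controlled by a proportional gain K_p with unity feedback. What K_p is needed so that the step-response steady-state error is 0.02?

K_p = 29.9

The loop is type 0, so e_ss(step) = 1/(1 + K_pos) with K_pos = K_p·G(0).
G(0) = 1.64. Require 1/(1 + K_p·1.64) = 0.02, so 1 + 1.64·K_p = 50.
K_p = (50 − 1)/1.64 = 29.9.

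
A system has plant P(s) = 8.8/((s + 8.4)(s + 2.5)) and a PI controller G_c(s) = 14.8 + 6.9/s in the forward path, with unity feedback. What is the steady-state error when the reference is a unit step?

The open loop G_c(s)P(s) has a pole at the origin (type 1), so the static position error constant is infinite and e_ss = 1/(1+∞) = 0.

0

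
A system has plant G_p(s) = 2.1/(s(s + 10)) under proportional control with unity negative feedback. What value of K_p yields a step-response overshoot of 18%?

K_p = 51.9

From %OS = 100·exp(−πζ/√(1−ζ²)) = 18%, ζ = −ln(0.18)/√(π²+ln²(0.18)) = 0.4791.
Characteristic equation s² + 10s + 2.1K_p = 0 gives ζ = 10/(2√(2.1K_p)).
Setting ζ = 0.4791: √(2.1K_p) = 10/(2·0.4791) = 10.44, so K_p = 108.9/2.1 = 51.9.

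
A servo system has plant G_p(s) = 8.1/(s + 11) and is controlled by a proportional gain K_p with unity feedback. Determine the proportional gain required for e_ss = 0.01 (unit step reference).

K_p = 134

For a type-0 loop with proportional control, e_ss = 1/(1 + K_p·G_p(0)).
G_p(0) = 0.7364. Require 1/(1 + K_p·0.7364) = 0.01, so 1 + 0.7364·K_p = 100.
K_p = (100 − 1)/0.7364 = 134.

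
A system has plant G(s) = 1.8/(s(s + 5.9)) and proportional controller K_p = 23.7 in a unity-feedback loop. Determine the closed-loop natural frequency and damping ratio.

The closed-loop denominator is s(s+5.9) + 23.7·1.8 = s² + 5.9s + 42.66.
So ω_n² = 42.66 ⇒ ω_n = 6.531 rad/s, and ζ = 5.9/(2ω_n) = 0.452.

ω_n = 6.53 rad/s, ζ = 0.452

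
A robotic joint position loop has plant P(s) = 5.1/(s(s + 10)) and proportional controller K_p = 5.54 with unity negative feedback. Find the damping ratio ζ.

The closed-loop denominator is s(s+10) + 5.54·5.1 = s² + 10s + 28.25.
Matching s² + 2ζω_n s + ω_n²: ω_n = √28.25 = 5.315 rad/s and 2ζω_n = 10, so ζ = 10/(2·5.315) = 0.941.

ζ = 0.941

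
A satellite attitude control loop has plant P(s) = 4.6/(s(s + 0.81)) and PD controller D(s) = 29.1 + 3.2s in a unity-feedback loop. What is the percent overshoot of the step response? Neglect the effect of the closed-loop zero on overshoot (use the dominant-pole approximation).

5.82%

Forward path: (29.1 + 3.2s)·4.6/(s(s+0.81)). The closed-loop characteristic equation is s² + (0.81 + 4.6·3.2)s + 4.6·29.1 = 0.
That is s² + 15.53s + 133.9 = 0, so ω_n = 11.57 rad/s and ζ = 15.53/(2·11.57) = 0.6711.
%OS = 100·exp(−πζ/√(1−ζ²)) = 5.82%.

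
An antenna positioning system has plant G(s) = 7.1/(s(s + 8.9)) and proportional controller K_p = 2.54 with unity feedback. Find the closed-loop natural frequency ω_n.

ω_n = 4.25 rad/s

The closed-loop denominator is s(s+8.9) + 2.54·7.1 = s² + 8.9s + 18.03.
Matching s² + 2ζω_n s + ω_n²: ω_n = √18.03 = 4.247 rad/s and 2ζω_n = 8.9, so ζ = 8.9/(2·4.247) = 1.05.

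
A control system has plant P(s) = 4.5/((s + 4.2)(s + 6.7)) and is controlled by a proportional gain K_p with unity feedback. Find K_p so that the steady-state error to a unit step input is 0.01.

K_p = 619

Steady-state error for a unit step on this type-0 loop is 1/(1 + K_p·P(0)).
P(0) = 0.1599. Require 1/(1 + K_p·0.1599) = 0.01, so 1 + 0.1599·K_p = 100.
K_p = (100 − 1)/0.1599 = 619.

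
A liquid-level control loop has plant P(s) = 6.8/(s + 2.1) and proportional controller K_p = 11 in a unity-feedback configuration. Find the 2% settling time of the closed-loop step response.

T_s ≈ 0.052 s

Closed-loop transfer function: T(s) = K_p·P(s)/(1 + K_p·P(s)) = 74.8/(s + 2.1 + 74.8) = 74.8/(s + 76.9).
Time constant τ = 1/76.9 = 0.013 s, so the 2% settling time is about 4τ = 0.052 s.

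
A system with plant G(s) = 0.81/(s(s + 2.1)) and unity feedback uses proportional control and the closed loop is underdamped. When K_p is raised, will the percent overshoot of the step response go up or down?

increase

ζ = 2.1/(2√(0.81K_p)) decreases as K_p grows; lower damping means more overshoot.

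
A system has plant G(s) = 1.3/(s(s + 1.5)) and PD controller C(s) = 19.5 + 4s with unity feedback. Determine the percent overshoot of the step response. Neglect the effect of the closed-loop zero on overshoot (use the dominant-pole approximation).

Forward path: (19.5 + 4s)·1.3/(s(s+1.5)). The closed-loop characteristic equation is s² + (1.5 + 1.3·4)s + 1.3·19.5 = 0.
That is s² + 6.7s + 25.35 = 0, so ω_n = 5.035 rad/s and ζ = 6.7/(2·5.035) = 0.6654.
%OS = 100·exp(−πζ/√(1−ζ²)) = 6.08%.

6.08%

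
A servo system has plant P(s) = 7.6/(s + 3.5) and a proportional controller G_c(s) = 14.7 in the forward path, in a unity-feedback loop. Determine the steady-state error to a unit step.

0.0304

The loop is type 0. Static position error constant K_pos = G_c(0)·P(0) = 14.7·2.171 = 31.92.
Steady-state error to a unit step: e_ss = 1/(1+K_pos) = 1/32.92 = 0.0304.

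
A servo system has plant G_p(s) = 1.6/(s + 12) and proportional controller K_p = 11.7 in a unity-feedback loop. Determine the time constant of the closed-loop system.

Closed-loop transfer function: T(s) = K_p·G_p(s)/(1 + K_p·G_p(s)) = 18.72/(s + 12 + 18.72) = 18.72/(s + 30.72).
Time constant τ = 1/30.72 = 0.0326 s.

τ = 0.0326 s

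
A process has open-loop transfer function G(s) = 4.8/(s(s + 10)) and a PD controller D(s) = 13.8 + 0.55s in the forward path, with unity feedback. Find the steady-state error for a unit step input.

The open loop D(s)G(s) has a pole at the origin (type 1), so the static position error constant is infinite and e_ss = 1/(1+∞) = 0.

0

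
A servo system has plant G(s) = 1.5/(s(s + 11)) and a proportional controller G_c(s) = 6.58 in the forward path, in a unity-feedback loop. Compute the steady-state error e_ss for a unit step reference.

0

The open loop G_c(s)G(s) has a pole at the origin (type 1), so the static position error constant is infinite and e_ss = 1/(1+∞) = 0.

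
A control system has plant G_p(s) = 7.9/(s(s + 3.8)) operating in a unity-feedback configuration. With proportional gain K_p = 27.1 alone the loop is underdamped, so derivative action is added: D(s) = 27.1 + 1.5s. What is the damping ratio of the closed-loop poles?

ζ = 0.535

Forward path: (27.1 + 1.5s)·7.9/(s(s+3.8)). The closed-loop characteristic equation is s² + (3.8 + 7.9·1.5)s + 7.9·27.1 = 0.
That is s² + 15.65s + 214.1 = 0, so ω_n = 14.63 rad/s and ζ = 15.65/(2·14.63) = 0.5348.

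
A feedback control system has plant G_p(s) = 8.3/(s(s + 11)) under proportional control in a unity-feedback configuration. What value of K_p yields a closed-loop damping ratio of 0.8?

Closed-loop characteristic equation: s² + 11s + K_p·8.3 = 0.
So ω_n = √(8.3K_p) and 2ζω_n = 11, giving ζ = 11/(2√(8.3K_p)).
Setting ζ = 0.8: √(8.3K_p) = 11/(2·0.8) = 6.875, so K_p = 47.27/8.3 = 5.69.

K_p = 5.69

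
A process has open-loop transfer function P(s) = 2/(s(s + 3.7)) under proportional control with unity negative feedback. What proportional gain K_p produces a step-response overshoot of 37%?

From %OS = 100·exp(−πζ/√(1−ζ²)) = 37%, ζ = −ln(0.37)/√(π²+ln²(0.37)) = 0.3017.
Characteristic equation s² + 3.7s + 2K_p = 0 gives ζ = 3.7/(2√(2K_p)).
Setting ζ = 0.3017: √(2K_p) = 3.7/(2·0.3017) = 6.131, so K_p = 37.59/2 = 18.8.

K_p = 18.8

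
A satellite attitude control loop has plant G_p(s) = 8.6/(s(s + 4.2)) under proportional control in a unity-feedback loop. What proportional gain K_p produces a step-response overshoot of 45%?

From %OS = 100·exp(−πζ/√(1−ζ²)) = 45%, ζ = −ln(0.45)/√(π²+ln²(0.45)) = 0.2463.
Characteristic equation s² + 4.2s + 8.6K_p = 0 gives ζ = 4.2/(2√(8.6K_p)).
Setting ζ = 0.2463: √(8.6K_p) = 4.2/(2·0.2463) = 8.525, so K_p = 72.67/8.6 = 8.45.

K_p = 8.45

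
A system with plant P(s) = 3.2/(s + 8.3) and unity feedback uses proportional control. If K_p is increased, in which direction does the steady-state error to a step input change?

The position error constant K_pos = K_p·P(0) grows with K_p, and e_ss = 1/(1+K_pos) falls.

decrease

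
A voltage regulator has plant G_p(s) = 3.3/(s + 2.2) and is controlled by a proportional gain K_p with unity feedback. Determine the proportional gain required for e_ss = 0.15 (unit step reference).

K_p = 3.78

The loop is type 0, so e_ss(step) = 1/(1 + K_pos) with K_pos = K_p·G_p(0).
G_p(0) = 1.5. Require 1/(1 + K_p·1.5) = 0.15, so 1 + 1.5·K_p = 6.667.
K_p = (6.667 − 1)/1.5 = 3.78.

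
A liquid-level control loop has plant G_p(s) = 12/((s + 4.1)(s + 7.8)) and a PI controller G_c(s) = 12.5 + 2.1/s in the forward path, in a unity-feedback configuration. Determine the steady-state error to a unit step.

0

The open loop G_c(s)G_p(s) has a pole at the origin (type 1), so the static position error constant is infinite and e_ss = 1/(1+∞) = 0.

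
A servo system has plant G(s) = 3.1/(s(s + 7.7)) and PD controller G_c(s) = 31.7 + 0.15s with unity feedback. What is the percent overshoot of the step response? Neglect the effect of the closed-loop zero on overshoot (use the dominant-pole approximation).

Forward path: (31.7 + 0.15s)·3.1/(s(s+7.7)). The closed-loop characteristic equation is s² + (7.7 + 3.1·0.15)s + 3.1·31.7 = 0.
That is s² + 8.165s + 98.27 = 0, so ω_n = 9.913 rad/s and ζ = 8.165/(2·9.913) = 0.4118.
%OS = 100·exp(−πζ/√(1−ζ²)) = 24.2%.

24.2%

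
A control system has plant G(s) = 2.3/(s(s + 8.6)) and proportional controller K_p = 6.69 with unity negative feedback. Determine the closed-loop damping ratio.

With unity feedback the closed-loop characteristic equation is s² + 8.6s + 6.69·2.3 = s² + 8.6s + 15.39 = 0.
Matching s² + 2ζω_n s + ω_n²: ω_n = √15.39 = 3.923 rad/s and 2ζω_n = 8.6, so ζ = 8.6/(2·3.923) = 1.1.

ζ = 1.1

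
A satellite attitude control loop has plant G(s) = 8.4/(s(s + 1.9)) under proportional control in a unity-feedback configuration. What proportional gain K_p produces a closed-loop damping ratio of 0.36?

Closed-loop characteristic equation: s² + 1.9s + K_p·8.4 = 0.
So ω_n = √(8.4K_p) and 2ζω_n = 1.9, giving ζ = 1.9/(2√(8.4K_p)).
Setting ζ = 0.36: √(8.4K_p) = 1.9/(2·0.36) = 2.639, so K_p = 6.964/8.4 = 0.829.

K_p = 0.829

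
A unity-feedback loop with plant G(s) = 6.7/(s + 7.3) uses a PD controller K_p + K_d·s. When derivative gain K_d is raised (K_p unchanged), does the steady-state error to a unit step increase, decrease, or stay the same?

unchanged

K_d affects only the transient (the s-coefficient); the DC loop gain, and hence e_ss, depends only on K_p.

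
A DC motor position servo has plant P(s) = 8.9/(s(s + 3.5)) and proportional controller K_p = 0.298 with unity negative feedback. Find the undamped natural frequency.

The closed-loop denominator is s(s+3.5) + 0.298·8.9 = s² + 3.5s + 2.652.
So ω_n² = 2.652 ⇒ ω_n = 1.629 rad/s, and ζ = 3.5/(2ω_n) = 1.07.

ω_n = 1.63 rad/s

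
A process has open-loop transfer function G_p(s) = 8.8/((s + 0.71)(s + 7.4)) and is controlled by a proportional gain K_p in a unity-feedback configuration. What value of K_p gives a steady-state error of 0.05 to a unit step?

The loop is type 0, so e_ss(step) = 1/(1 + K_pos) with K_pos = K_p·G_p(0).
G_p(0) = 1.675. Require 1/(1 + K_p·1.675) = 0.05, so 1 + 1.675·K_p = 20.
K_p = (20 − 1)/1.675 = 11.3.

K_p = 11.3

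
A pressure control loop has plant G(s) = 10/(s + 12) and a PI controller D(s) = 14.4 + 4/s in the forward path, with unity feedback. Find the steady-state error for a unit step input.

0

The open loop D(s)G(s) has a pole at the origin (type 1), so the static position error constant is infinite and e_ss = 1/(1+∞) = 0.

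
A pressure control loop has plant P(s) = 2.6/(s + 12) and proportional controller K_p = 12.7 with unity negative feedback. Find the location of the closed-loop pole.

s = -45.02

Closed-loop transfer function: T(s) = K_p·P(s)/(1 + K_p·P(s)) = 33.02/(s + 12 + 33.02) = 33.02/(s + 45.02).
The closed-loop pole is at s = −45.02.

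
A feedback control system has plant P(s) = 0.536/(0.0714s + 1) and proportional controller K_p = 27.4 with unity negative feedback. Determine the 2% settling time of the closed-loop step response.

Closed loop: T(s) = K_p·P/(1+K_p·P) = 14.69/(0.0714s + 1 + 14.69), with pole at s = −(1 + 14.69)/0.0714 = −219.7.
τ = 1/219.7 = 0.004552 s, so 2% settling time ≈ 4τ = 0.0182 s.

T_s ≈ 0.0182 s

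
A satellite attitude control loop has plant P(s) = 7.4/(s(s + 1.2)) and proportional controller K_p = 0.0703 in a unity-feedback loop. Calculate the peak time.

T_p = 7.85 s

The closed-loop denominator s² + 1.2s + 0.5202 gives ω_n = √0.5202 = 0.7213 and ζ = 1.2/(2ω_n) = 0.8319.
Damped frequency ω_d = ω_n√(1−ζ²) = 0.4003 rad/s, so peak time T_p = π/ω_d = 7.85 s.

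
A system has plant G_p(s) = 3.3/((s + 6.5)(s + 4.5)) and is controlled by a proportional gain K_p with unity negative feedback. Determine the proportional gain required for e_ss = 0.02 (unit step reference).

The loop is type 0, so e_ss(step) = 1/(1 + K_pos) with K_pos = K_p·G_p(0).
G_p(0) = 0.1128. Require 1/(1 + K_p·0.1128) = 0.02, so 1 + 0.1128·K_p = 50.
K_p = (50 − 1)/0.1128 = 434.

K_p = 434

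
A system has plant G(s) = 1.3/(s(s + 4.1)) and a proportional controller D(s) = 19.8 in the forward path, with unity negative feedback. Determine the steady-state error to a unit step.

0

The open loop D(s)G(s) has a pole at the origin (type 1), so the static position error constant is infinite and e_ss = 1/(1+∞) = 0.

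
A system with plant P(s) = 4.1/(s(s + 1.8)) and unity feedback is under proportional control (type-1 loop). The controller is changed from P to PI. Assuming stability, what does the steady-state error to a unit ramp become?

The integrator raises the loop to type 2, so K_v → ∞ and e_ss to a ramp is zero.

0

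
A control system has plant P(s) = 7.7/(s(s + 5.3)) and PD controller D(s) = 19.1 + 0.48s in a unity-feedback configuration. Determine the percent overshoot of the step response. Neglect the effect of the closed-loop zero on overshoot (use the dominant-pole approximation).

Forward path: (19.1 + 0.48s)·7.7/(s(s+5.3)). The closed-loop characteristic equation is s² + (5.3 + 7.7·0.48)s + 7.7·19.1 = 0.
That is s² + 8.996s + 147.1 = 0, so ω_n = 12.13 rad/s and ζ = 8.996/(2·12.13) = 0.3709.
%OS = 100·exp(−πζ/√(1−ζ²)) = 28.5%.

28.5%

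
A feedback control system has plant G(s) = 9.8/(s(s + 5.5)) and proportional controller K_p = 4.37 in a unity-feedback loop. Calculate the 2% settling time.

Closed-loop characteristic equation: s² + 5.5s + 42.83 = 0, so ω_n = 6.544 rad/s and ζ = 5.5/(2·6.544) = 0.4202.
2% settling time T_s ≈ 4/(ζω_n) = 4/2.75 = 1.45 s.

T_s ≈ 1.45 s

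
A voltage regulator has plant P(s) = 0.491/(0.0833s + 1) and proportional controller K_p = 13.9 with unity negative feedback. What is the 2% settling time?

T_s ≈ 0.0426 s

Closed loop: T(s) = K_p·P/(1+K_p·P) = 6.825/(0.0833s + 1 + 6.825), with pole at s = −(1 + 6.825)/0.0833 = −93.94.
τ = 1/93.94 = 0.01065 s, so 2% settling time ≈ 4τ = 0.0426 s.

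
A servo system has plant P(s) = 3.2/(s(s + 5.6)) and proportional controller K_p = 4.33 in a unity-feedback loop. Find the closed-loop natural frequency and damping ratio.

ω_n = 3.72 rad/s, ζ = 0.752

The closed-loop denominator is s(s+5.6) + 4.33·3.2 = s² + 5.6s + 13.86.
Matching s² + 2ζω_n s + ω_n²: ω_n = √13.86 = 3.722 rad/s and 2ζω_n = 5.6, so ζ = 5.6/(2·3.722) = 0.752.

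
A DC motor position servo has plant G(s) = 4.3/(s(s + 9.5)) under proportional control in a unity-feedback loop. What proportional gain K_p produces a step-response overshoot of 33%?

K_p = 47.4

From %OS = 100·exp(−πζ/√(1−ζ²)) = 33%, ζ = −ln(0.33)/√(π²+ln²(0.33)) = 0.3328.
Characteristic equation s² + 9.5s + 4.3K_p = 0 gives ζ = 9.5/(2√(4.3K_p)).
Setting ζ = 0.3328: √(4.3K_p) = 9.5/(2·0.3328) = 14.27, so K_p = 203.7/4.3 = 47.4.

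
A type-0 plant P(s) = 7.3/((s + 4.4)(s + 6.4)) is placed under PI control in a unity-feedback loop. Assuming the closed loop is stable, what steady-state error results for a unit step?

The PI controller's integrator makes the forward path type 1, so e_ss to a step is zero.

0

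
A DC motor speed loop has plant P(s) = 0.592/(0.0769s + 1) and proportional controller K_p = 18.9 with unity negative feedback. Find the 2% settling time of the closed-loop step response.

T_s ≈ 0.0252 s

Closed loop: T(s) = K_p·P/(1+K_p·P) = 11.19/(0.0769s + 1 + 11.19), with pole at s = −(1 + 11.19)/0.0769 = −158.5.
τ = 1/158.5 = 0.006309 s, so 2% settling time ≈ 4τ = 0.0252 s.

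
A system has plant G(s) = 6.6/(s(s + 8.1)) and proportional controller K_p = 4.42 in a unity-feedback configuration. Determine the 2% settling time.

T_s ≈ 0.988 s

Closed-loop characteristic equation: s² + 8.1s + 29.17 = 0, so ω_n = 5.401 rad/s and ζ = 8.1/(2·5.401) = 0.7498.
2% settling time T_s ≈ 4/(ζω_n) = 4/4.05 = 0.988 s.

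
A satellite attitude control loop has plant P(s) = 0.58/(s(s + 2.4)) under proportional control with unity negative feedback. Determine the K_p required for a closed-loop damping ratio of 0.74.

K_p = 4.53

Closed-loop characteristic equation: s² + 2.4s + K_p·0.58 = 0.
So ω_n = √(0.58K_p) and 2ζω_n = 2.4, giving ζ = 2.4/(2√(0.58K_p)).
Setting ζ = 0.74: √(0.58K_p) = 2.4/(2·0.74) = 1.622, so K_p = 2.63/0.58 = 4.53.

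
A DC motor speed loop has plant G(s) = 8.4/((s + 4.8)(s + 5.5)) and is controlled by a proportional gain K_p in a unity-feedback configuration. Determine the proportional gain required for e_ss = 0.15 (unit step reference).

Steady-state error for a unit step on this type-0 loop is 1/(1 + K_p·G(0)).
G(0) = 0.3182. Require 1/(1 + K_p·0.3182) = 0.15, so 1 + 0.3182·K_p = 6.667.
K_p = (6.667 − 1)/0.3182 = 17.8.

K_p = 17.8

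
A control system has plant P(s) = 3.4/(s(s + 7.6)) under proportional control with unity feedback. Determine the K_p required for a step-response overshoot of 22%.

From %OS = 100·exp(−πζ/√(1−ζ²)) = 22%, ζ = −ln(0.22)/√(π²+ln²(0.22)) = 0.4342.
Characteristic equation s² + 7.6s + 3.4K_p = 0 gives ζ = 7.6/(2√(3.4K_p)).
Setting ζ = 0.4342: √(3.4K_p) = 7.6/(2·0.4342) = 8.752, so K_p = 76.6/3.4 = 22.5.

K_p = 22.5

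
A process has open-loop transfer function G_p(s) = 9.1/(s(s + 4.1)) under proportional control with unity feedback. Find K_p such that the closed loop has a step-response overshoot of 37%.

From %OS = 100·exp(−πζ/√(1−ζ²)) = 37%, ζ = −ln(0.37)/√(π²+ln²(0.37)) = 0.3017.
Characteristic equation s² + 4.1s + 9.1K_p = 0 gives ζ = 4.1/(2√(9.1K_p)).
Setting ζ = 0.3017: √(9.1K_p) = 4.1/(2·0.3017) = 6.794, so K_p = 46.16/9.1 = 5.07.

K_p = 5.07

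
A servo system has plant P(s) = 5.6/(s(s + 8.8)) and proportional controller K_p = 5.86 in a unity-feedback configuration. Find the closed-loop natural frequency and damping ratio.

ω_n = 5.73 rad/s, ζ = 0.768

With unity feedback the closed-loop characteristic equation is s² + 8.8s + 5.86·5.6 = s² + 8.8s + 32.82 = 0.
Matching s² + 2ζω_n s + ω_n²: ω_n = √32.82 = 5.729 rad/s and 2ζω_n = 8.8, so ζ = 8.8/(2·5.729) = 0.768.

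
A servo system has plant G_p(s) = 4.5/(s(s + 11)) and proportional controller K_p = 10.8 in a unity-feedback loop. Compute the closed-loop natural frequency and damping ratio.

1 + K_p·G_p(s) = 0 gives s² + 11s + 48.6 = 0.
So ω_n² = 48.6 ⇒ ω_n = 6.971 rad/s, and ζ = 11/(2ω_n) = 0.789.

ω_n = 6.97 rad/s, ζ = 0.789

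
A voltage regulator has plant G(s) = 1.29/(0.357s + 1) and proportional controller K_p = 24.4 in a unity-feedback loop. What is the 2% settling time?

Closed loop: T(s) = K_p·G/(1+K_p·G) = 31.48/(0.357s + 1 + 31.48), with pole at s = −(1 + 31.48)/0.357 = −90.97.
τ = 1/90.97 = 0.01099 s, so 2% settling time ≈ 4τ = 0.044 s.

T_s ≈ 0.044 s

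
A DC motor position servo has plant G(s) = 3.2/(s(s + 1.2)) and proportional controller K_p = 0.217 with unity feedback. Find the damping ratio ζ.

The closed-loop denominator is s(s+1.2) + 0.217·3.2 = s² + 1.2s + 0.6944.
So ω_n² = 0.6944 ⇒ ω_n = 0.8333 rad/s, and ζ = 1.2/(2ω_n) = 0.72.

ζ = 0.72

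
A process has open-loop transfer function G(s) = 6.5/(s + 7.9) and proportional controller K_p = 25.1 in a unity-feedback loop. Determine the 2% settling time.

T_s ≈ 0.0234 s

Closed-loop transfer function: T(s) = K_p·G(s)/(1 + K_p·G(s)) = 163.2/(s + 7.9 + 163.2) = 163.2/(s + 171.1).
Time constant τ = 1/171.1 = 0.005846 s, so the 2% settling time is about 4τ = 0.0234 s.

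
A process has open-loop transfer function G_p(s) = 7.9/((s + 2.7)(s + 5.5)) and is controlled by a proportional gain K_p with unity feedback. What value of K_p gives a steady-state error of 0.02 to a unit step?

For a type-0 loop with proportional control, e_ss = 1/(1 + K_p·G_p(0)).
G_p(0) = 0.532. Require 1/(1 + K_p·0.532) = 0.02, so 1 + 0.532·K_p = 50.
K_p = (50 − 1)/0.532 = 92.1.

K_p = 92.1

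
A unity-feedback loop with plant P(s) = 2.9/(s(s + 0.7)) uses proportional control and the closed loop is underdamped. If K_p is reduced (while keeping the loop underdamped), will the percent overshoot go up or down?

ζ = 0.7/(2√(2.9K_p)) rises as K_p falls; higher damping means less overshoot.

decrease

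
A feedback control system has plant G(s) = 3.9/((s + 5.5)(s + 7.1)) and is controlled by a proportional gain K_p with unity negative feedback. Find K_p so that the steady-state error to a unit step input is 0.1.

Steady-state error for a unit step on this type-0 loop is 1/(1 + K_p·G(0)).
G(0) = 0.09987. Require 1/(1 + K_p·0.09987) = 0.1, so 1 + 0.09987·K_p = 10.
K_p = (10 − 1)/0.09987 = 90.1.

K_p = 90.1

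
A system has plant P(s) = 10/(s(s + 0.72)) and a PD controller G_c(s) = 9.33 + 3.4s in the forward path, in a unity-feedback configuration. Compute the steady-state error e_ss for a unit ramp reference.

0.00772

The loop has one pole at the origin (type 1). Velocity error constant K_v = lim_{s→0} s·G_c(s)P(s) = 9.33·10/0.72 = 129.6.
Steady-state error to a unit ramp: e_ss = 1/K_v = 0.00772.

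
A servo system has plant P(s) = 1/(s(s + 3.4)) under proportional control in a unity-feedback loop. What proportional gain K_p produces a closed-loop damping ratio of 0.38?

Closed-loop characteristic equation: s² + 3.4s + K_p·1 = 0.
So ω_n = √(1K_p) and 2ζω_n = 3.4, giving ζ = 3.4/(2√(1K_p)).
Setting ζ = 0.38: √(1K_p) = 3.4/(2·0.38) = 4.474, so K_p = 20.01/1 = 20.

K_p = 20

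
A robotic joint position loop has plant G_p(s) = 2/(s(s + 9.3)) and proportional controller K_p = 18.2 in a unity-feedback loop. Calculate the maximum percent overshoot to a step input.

From 1 + K_pG_p(s) = 0: s² + 9.3s + 36.4 = 0 ⇒ ω_n = 6.033, ζ = 0.7707.
%OS = 100·exp(−πζ/√(1−ζ²)) = 100·exp(−π·0.7707/√0.406) = 2.24%.

2.24%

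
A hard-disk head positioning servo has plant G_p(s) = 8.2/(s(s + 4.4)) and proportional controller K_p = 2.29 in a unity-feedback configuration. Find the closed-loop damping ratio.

ζ = 0.508

With unity feedback the closed-loop characteristic equation is s² + 4.4s + 2.29·8.2 = s² + 4.4s + 18.78 = 0.
Matching s² + 2ζω_n s + ω_n²: ω_n = √18.78 = 4.333 rad/s and 2ζω_n = 4.4, so ζ = 4.4/(2·4.333) = 0.508.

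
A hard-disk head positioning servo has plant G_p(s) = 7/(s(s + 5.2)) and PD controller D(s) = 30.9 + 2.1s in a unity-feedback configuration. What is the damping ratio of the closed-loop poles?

ζ = 0.677

Forward path: (30.9 + 2.1s)·7/(s(s+5.2)). The closed-loop characteristic equation is s² + (5.2 + 7·2.1)s + 7·30.9 = 0.
That is s² + 19.9s + 216.3 = 0, so ω_n = 14.71 rad/s and ζ = 19.9/(2·14.71) = 0.6765.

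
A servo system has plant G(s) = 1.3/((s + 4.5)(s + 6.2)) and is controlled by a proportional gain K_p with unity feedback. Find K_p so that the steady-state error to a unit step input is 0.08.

For a type-0 loop with proportional control, e_ss = 1/(1 + K_p·G(0)).
G(0) = 0.04659. Require 1/(1 + K_p·0.04659) = 0.08, so 1 + 0.04659·K_p = 12.5.
K_p = (12.5 − 1)/0.04659 = 247.

K_p = 247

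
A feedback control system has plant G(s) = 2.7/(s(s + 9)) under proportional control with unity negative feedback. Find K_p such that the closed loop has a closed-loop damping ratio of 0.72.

Closed-loop characteristic equation: s² + 9s + K_p·2.7 = 0.
So ω_n = √(2.7K_p) and 2ζω_n = 9, giving ζ = 9/(2√(2.7K_p)).
Setting ζ = 0.72: √(2.7K_p) = 9/(2·0.72) = 6.25, so K_p = 39.06/2.7 = 14.5.

K_p = 14.5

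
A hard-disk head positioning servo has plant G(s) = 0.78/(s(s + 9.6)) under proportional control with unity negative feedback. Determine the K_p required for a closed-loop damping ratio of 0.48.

Closed-loop characteristic equation: s² + 9.6s + K_p·0.78 = 0.
So ω_n = √(0.78K_p) and 2ζω_n = 9.6, giving ζ = 9.6/(2√(0.78K_p)).
Setting ζ = 0.48: √(0.78K_p) = 9.6/(2·0.48) = 10, so K_p = 100/0.78 = 128.

K_p = 128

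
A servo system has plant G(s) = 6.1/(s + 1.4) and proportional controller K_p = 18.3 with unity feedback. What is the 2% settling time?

T_s ≈ 0.0354 s

Closed-loop transfer function: T(s) = K_p·G(s)/(1 + K_p·G(s)) = 111.6/(s + 1.4 + 111.6) = 111.6/(s + 113).
Time constant τ = 1/113 = 0.008847 s, so the 2% settling time is about 4τ = 0.0354 s.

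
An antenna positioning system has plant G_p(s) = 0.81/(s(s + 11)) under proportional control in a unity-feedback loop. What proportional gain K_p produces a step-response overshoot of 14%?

From %OS = 100·exp(−πζ/√(1−ζ²)) = 14%, ζ = −ln(0.14)/√(π²+ln²(0.14)) = 0.5305.
Characteristic equation s² + 11s + 0.81K_p = 0 gives ζ = 11/(2√(0.81K_p)).
Setting ζ = 0.5305: √(0.81K_p) = 11/(2·0.5305) = 10.37, so K_p = 107.5/0.81 = 133.

K_p = 133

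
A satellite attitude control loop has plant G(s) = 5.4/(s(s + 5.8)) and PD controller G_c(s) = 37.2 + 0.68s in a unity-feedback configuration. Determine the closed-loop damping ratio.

Forward path: (37.2 + 0.68s)·5.4/(s(s+5.8)). The closed-loop characteristic equation is s² + (5.8 + 5.4·0.68)s + 5.4·37.2 = 0.
That is s² + 9.472s + 200.9 = 0, so ω_n = 14.17 rad/s and ζ = 9.472/(2·14.17) = 0.3342.

ζ = 0.334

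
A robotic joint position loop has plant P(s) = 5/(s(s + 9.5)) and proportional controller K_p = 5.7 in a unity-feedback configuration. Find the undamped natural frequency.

ω_n = 5.34 rad/s

With unity feedback the closed-loop characteristic equation is s² + 9.5s + 5.7·5 = s² + 9.5s + 28.5 = 0.
So ω_n² = 28.5 ⇒ ω_n = 5.339 rad/s, and ζ = 9.5/(2ω_n) = 0.89.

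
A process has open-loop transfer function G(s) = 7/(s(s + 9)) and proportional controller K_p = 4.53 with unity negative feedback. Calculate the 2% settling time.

T_s ≈ 0.889 s

The closed-loop denominator s² + 9s + 31.71 gives ω_n = √31.71 = 5.631 and ζ = 9/(2ω_n) = 0.7991.
2% settling time T_s ≈ 4/(ζω_n) = 4/4.5 = 0.889 s.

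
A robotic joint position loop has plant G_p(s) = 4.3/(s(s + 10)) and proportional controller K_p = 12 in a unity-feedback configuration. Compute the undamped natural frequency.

ω_n = 7.18 rad/s

1 + K_p·G_p(s) = 0 gives s² + 10s + 51.6 = 0.
So ω_n² = 51.6 ⇒ ω_n = 7.183 rad/s, and ζ = 10/(2ω_n) = 0.696.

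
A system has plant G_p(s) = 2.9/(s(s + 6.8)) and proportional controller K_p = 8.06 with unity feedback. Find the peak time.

T_p = 0.914 s

The closed-loop denominator s² + 6.8s + 23.37 gives ω_n = √23.37 = 4.835 and ζ = 6.8/(2ω_n) = 0.7033.
Damped frequency ω_d = ω_n√(1−ζ²) = 3.437 rad/s, so peak time T_p = π/ω_d = 0.914 s.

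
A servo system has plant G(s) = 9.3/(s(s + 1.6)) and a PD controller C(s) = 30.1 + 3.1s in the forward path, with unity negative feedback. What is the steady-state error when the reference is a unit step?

0

The open loop C(s)G(s) has a pole at the origin (type 1), so the static position error constant is infinite and e_ss = 1/(1+∞) = 0.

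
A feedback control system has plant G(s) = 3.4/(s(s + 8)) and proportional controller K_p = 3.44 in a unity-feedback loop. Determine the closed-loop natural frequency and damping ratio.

With unity feedback the closed-loop characteristic equation is s² + 8s + 3.44·3.4 = s² + 8s + 11.7 = 0.
Matching s² + 2ζω_n s + ω_n²: ω_n = √11.7 = 3.42 rad/s and 2ζω_n = 8, so ζ = 8/(2·3.42) = 1.17.

ω_n = 3.42 rad/s, ζ = 1.17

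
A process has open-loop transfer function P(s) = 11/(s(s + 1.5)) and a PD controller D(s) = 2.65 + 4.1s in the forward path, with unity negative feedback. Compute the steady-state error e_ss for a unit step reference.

0

The open loop D(s)P(s) has a pole at the origin (type 1), so the static position error constant is infinite and e_ss = 1/(1+∞) = 0.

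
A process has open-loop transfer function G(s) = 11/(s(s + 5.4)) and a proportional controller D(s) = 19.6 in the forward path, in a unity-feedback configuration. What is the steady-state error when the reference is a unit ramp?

0.025

The loop has one pole at the origin (type 1). Velocity error constant K_v = lim_{s→0} s·D(s)G(s) = 19.6·11/5.4 = 39.93.
Steady-state error to a unit ramp: e_ss = 1/K_v = 0.025.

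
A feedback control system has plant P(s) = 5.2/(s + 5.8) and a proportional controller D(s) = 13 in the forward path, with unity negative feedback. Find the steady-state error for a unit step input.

0.079

The loop is type 0. Static position error constant K_pos = D(0)·P(0) = 13·0.8966 = 11.66.
Steady-state error to a unit step: e_ss = 1/(1+K_pos) = 1/12.66 = 0.079.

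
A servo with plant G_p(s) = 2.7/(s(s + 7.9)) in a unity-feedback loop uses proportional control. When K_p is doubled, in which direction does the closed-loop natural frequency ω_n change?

increase

ω_n = √(2.7·K_p), which grows with K_p.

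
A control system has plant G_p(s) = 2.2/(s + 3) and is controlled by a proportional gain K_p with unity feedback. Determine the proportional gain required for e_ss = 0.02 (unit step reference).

Steady-state error for a unit step on this type-0 loop is 1/(1 + K_p·G_p(0)).
G_p(0) = 0.7333. Require 1/(1 + K_p·0.7333) = 0.02, so 1 + 0.7333·K_p = 50.
K_p = (50 − 1)/0.7333 = 66.8.

K_p = 66.8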